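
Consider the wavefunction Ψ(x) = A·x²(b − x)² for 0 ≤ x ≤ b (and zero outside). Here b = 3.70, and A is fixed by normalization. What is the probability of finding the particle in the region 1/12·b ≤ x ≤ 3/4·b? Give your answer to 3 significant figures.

P ≈ 0.951

The probability is P = ∫ |Ψ|² dx over [1/12·b, 3/4·b].
The normalization integral ∫|Ψ|²dx over the whole domain equals b^9/630·A², and A² cancels in the ratio.
Substituting u = x/b, A² and the length scale cancel in the ratio: P = ∫_{1/12}^{3/4} u^4·(1 - u)^4 du / ∫_{0}^{1} u^4·(1 - u)^4 du.
An antiderivative of u^4·(1 - u)^4 is u^5·(70·u^4 - 315·u^3 + 540·u^2 - 420·u + 126)/630; evaluating from 1/12 to 3/4 gives ≈ 0.0015090, while the full integral is 1/630.
This works out to P = 0.9507.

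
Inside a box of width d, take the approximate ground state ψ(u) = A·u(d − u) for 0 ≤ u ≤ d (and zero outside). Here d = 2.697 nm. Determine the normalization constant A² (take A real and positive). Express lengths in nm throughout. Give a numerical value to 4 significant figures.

Require ∫ |ψ|² du = 1 over the whole domain.
Expanding the polynomial and integrating term by term, ∫|ψ|² du = A²·(d^5/30).
Hence A² = 1/[d^5/30].
Plugging in d = 2.697 yields A = 0.45852.

A^2 ≈ 0.2102 nm^(-5)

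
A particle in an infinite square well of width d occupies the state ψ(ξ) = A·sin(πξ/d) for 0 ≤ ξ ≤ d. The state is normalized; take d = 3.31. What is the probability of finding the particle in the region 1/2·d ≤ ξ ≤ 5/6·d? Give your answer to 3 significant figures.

|ψ|² is the probability density, so P = ∫_{1/2·d}^{5/6·d} |ψ|² dξ.
The normalization integral ∫|ψ|²dξ over the whole domain equals d/2·A², and A² cancels in the ratio.
Let u = ξ/d; then A² and the length scale cancel, so P = ∫_{1/2}^{5/6} sin(π·u)^2 du ÷ ∫_{0}^{1} sin(π·u)^2 du.
With ∫ sin(π·u)^2 du = u/2 - sin(2·π·u)/(4·π) + C, the region integral is √(3)/(8·π) + 1/6 and the full one is 1/2.
This works out to P = (√(3)/4 + π/3)/π.

P ≈ 0.471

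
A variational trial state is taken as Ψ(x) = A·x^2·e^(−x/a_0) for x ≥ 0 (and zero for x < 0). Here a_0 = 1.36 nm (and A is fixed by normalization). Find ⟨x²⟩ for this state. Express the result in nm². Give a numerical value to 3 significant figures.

The expectation value is the |Ψ|²-weighted average of x^2: ∫ x^2|Ψ|² dx.
Since the A² factors cancel between numerator and denominator, ⟨x²⟩ = 15·a_0^2/2.
With a_0 = 1.36, ⟨x^2⟩ = 13.87.

⟨x^2⟩ ≈ 13.9 nm^2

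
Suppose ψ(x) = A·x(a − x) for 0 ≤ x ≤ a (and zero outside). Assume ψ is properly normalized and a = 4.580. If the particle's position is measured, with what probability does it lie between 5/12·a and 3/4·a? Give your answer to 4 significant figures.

P ≈ 0.5499

|ψ|² is the probability density, so P = ∫_{5/12·a}^{3/4·a} |ψ|² dx.
The normalization integral ∫|ψ|²dx over the whole domain equals a^5/30·A², and A² cancels in the ratio.
Substituting u = x/a, A² and the length scale cancel in the ratio: P = ∫_{5/12}^{3/4} u^2·(1 - u)^2 du / ∫_{0}^{1} u^2·(1 - u)^2 du.
With ∫ u^2·(1 - u)^2 du = u^3·(6·u^2 - 15·u + 10)/30 + C, the region integral is ≈ 0.0183288 and the full one is 1/30.
This works out to P = 0.54986.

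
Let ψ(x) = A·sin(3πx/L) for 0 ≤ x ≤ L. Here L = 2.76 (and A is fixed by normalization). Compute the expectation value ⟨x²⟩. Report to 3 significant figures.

⟨x^2⟩ ≈ 2.50

By definition ⟨x²⟩ = ∫ x^2 |ψ(x)|² dx.
Evaluating both integrals, ⟨x²⟩ = -L^2/(18·π^2) + L^2/3.
Putting L = 2.76 gives 2.496.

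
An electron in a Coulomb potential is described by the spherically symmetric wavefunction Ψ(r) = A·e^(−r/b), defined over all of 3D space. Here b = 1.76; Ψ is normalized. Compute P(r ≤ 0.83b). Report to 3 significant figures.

P ≈ 0.232

With dV = 4πr²dr, the probability is ∫|Ψ|² dV over r ≤ 0.83b.
Normalization gives A² = 1/(π·b^3).
Let u = r/b; then A², 4π and the length scale all cancel, so P = ∫_{0}^{0.83} u^2·e^(-2·u) du ÷ ∫_{0}^{∞} u^2·e^(-2·u) du.
An antiderivative of u^2·e^(-2·u) is -(2·u^2 + 2·u + 1)·e^(-2·u)/4; evaluating from 0 to 0.83 gives ≈ 0.058064, while the full integral is 1/4.
Taking the ratio yields P = 0.2323.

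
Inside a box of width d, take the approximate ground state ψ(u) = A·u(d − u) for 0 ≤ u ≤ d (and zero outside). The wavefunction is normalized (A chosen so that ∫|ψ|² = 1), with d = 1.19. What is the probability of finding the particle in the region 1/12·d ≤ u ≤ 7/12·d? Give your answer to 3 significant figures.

|ψ|² is the probability density, so P = ∫_{1/12·d}^{7/12·d} |ψ|² du.
The normalization integral ∫|ψ|²du over the whole domain equals d^5/30·A², and A² cancels in the ratio.
Substituting t = u/d, A² and the length scale cancel in the ratio: P = ∫_{1/12}^{7/12} t^2·(1 - t)^2 dt / ∫_{0}^{1} t^2·(1 - t)^2 dt.
With ∫ t^2·(1 - t)^2 dt = t^3·(6·t^2 - 15·t + 10)/30 + C, the region integral is ≈ 0.021610 and the full one is 1/30.
Taking the ratio, P = 4481/6912.

P ≈ 0.648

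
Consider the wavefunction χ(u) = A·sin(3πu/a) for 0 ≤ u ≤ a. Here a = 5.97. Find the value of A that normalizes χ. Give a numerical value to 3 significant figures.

A ≈ 0.579

We need A² ∫|f|² du = 1, taking the integral from 0 to a.
Using sin²θ = (1 − cos 2θ)/2, the integral (without the A² prefactor) comes out to a/2.
With a = 5.97: A² = 0.3350 and A = 0.5788.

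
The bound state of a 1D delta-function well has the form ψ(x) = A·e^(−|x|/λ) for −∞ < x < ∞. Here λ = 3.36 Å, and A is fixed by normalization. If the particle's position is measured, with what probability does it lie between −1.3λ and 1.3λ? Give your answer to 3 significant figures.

P ≈ 0.926

|ψ|² is the probability density, so P = ∫_{−1.3λ}^{1.3λ} |ψ|² dx.
With A² fixed by ∫|ψ|² = 1, i.e. A² = (λ)^(−1), substitute and integrate.
By symmetry take twice the x ≥ 0 contribution in numerator and denominator; the 2's cancel. In terms of u = x/λ (A² and the length scale cancel between numerator and denominator), P = [∫_{0}^{1.3} e^(-2·u) du] / [∫_{0}^{∞} e^(-2·u) du].
An antiderivative of e^(-2·u) is -e^(-2·u)/2; evaluating from 0 to 1.3 gives 1/2 - e^(-13/5)/2, while the full integral is 1/2.
This works out to P = 0.9257.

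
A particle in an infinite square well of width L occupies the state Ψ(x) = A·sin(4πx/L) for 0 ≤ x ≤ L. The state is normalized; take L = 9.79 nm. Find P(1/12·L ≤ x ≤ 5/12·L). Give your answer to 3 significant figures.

P ≈ 0.402

P = ∫_{1/12·L}^{5/12·L} |Ψ(x)|² dx.
Since A² = 1/(L/2), this is the region integral divided by the full normalization integral.
Substituting u = x/L, A² and the length scale cancel in the ratio: P = ∫_{1/12}^{5/12} sin(4·π·u)^2 du / ∫_{0}^{1} sin(4·π·u)^2 du.
An antiderivative of sin(4·π·u)^2 is u/2 - sin(4·π·u)·cos(4·π·u)/(8·π); evaluating from 1/12 to 5/12 gives √(3)/(16·π) + 1/6, while the full integral is 1/2.
Evaluating gives P = (√(3)/8 + π/3)/π.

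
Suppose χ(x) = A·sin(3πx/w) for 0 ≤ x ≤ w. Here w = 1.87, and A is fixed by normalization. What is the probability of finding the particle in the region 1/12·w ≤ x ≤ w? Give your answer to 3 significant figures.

P = ∫_{1/12·w}^{w} |χ(x)|² dx.
With A² fixed by ∫|χ|² = 1, i.e. A² = (w/2)^(−1), substitute and integrate.
Let u = x/w; then A² and the length scale cancel, so P = ∫_{1/12}^{1} sin(3·π·u)^2 du ÷ ∫_{0}^{1} sin(3·π·u)^2 du.
An antiderivative of sin(3·π·u)^2 is u/2 - sin(6·π·u)/(12·π); evaluating from 1/12 to 1 gives 1/(12·π) + 11/24, while the full integral is 1/2.
The result is P = (2 + 11·π)/(12·π).

P ≈ 0.970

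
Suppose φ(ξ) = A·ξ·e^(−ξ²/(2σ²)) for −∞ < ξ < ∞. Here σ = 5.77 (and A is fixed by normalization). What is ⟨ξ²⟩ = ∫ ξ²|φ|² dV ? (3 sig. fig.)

⟨ξ^2⟩ ≈ 49.9

By definition ⟨ξ²⟩ = ∫ ξ^2 |φ(ξ)|² dξ.
With ∫_{−∞}^{∞} ξ^(2m) e^(−αξ²) dξ = (2m−1)!!·√π / (2^m α^(m+1/2)), evaluating both integrals, ⟨ξ²⟩ = 3·σ^2/2.
Putting σ = 5.77 gives 49.94.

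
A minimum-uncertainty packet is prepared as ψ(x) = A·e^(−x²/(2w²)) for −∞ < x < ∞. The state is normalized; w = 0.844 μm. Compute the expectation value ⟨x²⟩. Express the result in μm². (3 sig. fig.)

⟨x^2⟩ ≈ 0.356 μm^2

⟨x²⟩ = ∫ x^2 |ψ|² dx over the full domain.
Since the A² factors cancel between numerator and denominator, ⟨x²⟩ = w^2/2.
Putting w = 0.844 gives 0.3562.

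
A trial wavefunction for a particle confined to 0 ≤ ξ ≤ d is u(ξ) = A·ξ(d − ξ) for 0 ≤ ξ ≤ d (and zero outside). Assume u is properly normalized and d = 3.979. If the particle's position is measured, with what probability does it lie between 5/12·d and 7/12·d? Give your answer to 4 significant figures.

P ≈ 0.3068

P = ∫_{5/12·d}^{7/12·d} |u(ξ)|² dξ.
Since A² = 1/(d^5/30), this is the region integral divided by the full normalization integral.
Substituting t = ξ/d, A² and the length scale cancel in the ratio: P = ∫_{5/12}^{7/12} t^2·(1 - t)^2 dt / ∫_{0}^{1} t^2·(1 - t)^2 dt.
With ∫ t^2·(1 - t)^2 dt = t^3·(6·t^2 - 15·t + 10)/30 + C, the region integral is ≈ 0.0102254 and the full one is 1/30.
Taking the ratio, P = 0.30676.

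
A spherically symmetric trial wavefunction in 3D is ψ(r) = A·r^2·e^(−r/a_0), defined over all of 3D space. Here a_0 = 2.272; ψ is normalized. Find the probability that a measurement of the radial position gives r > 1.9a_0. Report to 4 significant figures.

P ≈ 0.9091

Integrate the radial probability density 4πr²|ψ|² over r > 1.9a_0.
A² is fixed by ∫₀^∞ 4πr²|ψ|² dr = 1, i.e. A² = (45·π·a_0^7/2)^(−1).
In terms of u = r/a_0 (A², 4π and the length scale all cancel between numerator and denominator), P = [∫_{1.9}^{∞} u^6·e^(-2·u) du] / [∫_{0}^{∞} u^6·e^(-2·u) du].
With ∫ u^6·e^(-2·u) du = -(4·u^6 + 12·u^5 + 30·u^4 + 60·u^3 + 90·u^2 + 90·u + 45)·e^(-2·u)/8 + C, the region integral is ≈ 5.11373 and the full one is 45/8.
This evaluates to P = 0.90911.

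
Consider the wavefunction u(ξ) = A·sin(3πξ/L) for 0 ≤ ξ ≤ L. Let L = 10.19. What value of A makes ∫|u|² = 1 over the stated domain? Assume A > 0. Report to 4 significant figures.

Require ∫ |u|² dξ = 1 over the whole domain.
The integral (without the A² prefactor) comes out to L/2.
Setting this equal to 1 gives A² = 1/(L/2).
With L = 10.19: A² = 0.19627 and A = 0.44302.

A ≈ 0.4430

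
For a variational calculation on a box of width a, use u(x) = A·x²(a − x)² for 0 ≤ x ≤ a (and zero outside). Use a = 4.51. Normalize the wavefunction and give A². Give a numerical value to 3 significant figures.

We need A² ∫|f|² dx = 1, taking the integral from 0 to a.
With u = A·x²(a − x)², the integral evaluates to A²·[a^9/630].
Plugging in a = 4.51 yields A = 0.02857.

A^2 ≈ 0.000816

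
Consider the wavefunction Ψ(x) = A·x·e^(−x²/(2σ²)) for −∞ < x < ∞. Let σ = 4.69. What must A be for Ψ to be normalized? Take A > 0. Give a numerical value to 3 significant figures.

Normalization requires ∫|Ψ|² dx = 1, integrated from −∞ to ∞.
With ∫_{−∞}^{∞} x^(2m) e^(−αx²) dx = (2m−1)!!·√π / (2^m α^(m+1/2)), ∫|Ψ|² dx = A²·(√(π)·σ^3/2).
Setting this equal to 1 gives A² = 1/(√(π)·σ^3/2).
Plugging in σ = 4.69 yields A = 0.1046.

A ≈ 0.105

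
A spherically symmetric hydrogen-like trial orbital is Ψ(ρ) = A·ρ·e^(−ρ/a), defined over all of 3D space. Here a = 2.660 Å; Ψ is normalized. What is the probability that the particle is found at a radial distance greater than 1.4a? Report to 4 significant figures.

P = ∫ |Ψ|² 4πρ² dρ over ρ > 1.4a.
The full normalization integral is A²·[3·π·a^5] = 1, fixing A².
Let u = ρ/a; then A², 4π and the length scale all cancel, so P = ∫_{1.4}^{∞} u^4·e^(-2·u) du ÷ ∫_{0}^{∞} u^4·e^(-2·u) du.
Using ∫ u^4·e^(-2·u) du = -(u^4/2 + u^3 + 3·u^2/2 + 3·u/2 + 3/4)·e^(-2·u), the numerator is ≈ 0.635757 and the denominator is 3/4.
The region integral divided by the full integral gives P = 0.84768.

P ≈ 0.8477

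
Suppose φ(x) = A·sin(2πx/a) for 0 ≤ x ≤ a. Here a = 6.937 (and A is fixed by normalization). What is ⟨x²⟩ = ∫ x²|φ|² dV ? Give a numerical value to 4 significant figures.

⟨x^2⟩ ≈ 15.43

⟨x²⟩ = ∫ x^2 |φ|² dx over the full domain.
Evaluating both integrals, ⟨x²⟩ = -a^2/(8·π^2) + a^2/3.
With a = 6.937, ⟨x^2⟩ = 15.431.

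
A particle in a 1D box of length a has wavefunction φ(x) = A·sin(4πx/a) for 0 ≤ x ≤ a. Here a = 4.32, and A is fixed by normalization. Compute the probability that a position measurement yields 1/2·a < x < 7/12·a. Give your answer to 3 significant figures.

P ≈ 0.0489

The probability is P = ∫ |φ|² dx over [1/2·a, 7/12·a].
The normalization integral ∫|φ|²dx over the whole domain equals a/2·A², and A² cancels in the ratio.
Substituting u = x/a, A² and the length scale cancel in the ratio: P = ∫_{1/2}^{7/12} sin(4·π·u)^2 du / ∫_{0}^{1} sin(4·π·u)^2 du.
Using ∫ sin(4·π·u)^2 du = u/2 - sin(4·π·u)·cos(4·π·u)/(8·π), the numerator is -√(3)/(32·π) + 1/24 and the denominator is 1/2.
Evaluating gives P = (-√(3)/16 + π/12)/π.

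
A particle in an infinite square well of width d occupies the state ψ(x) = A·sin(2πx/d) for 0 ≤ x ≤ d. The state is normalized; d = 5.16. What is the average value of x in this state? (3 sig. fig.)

⟨x⟩ ≈ 2.58

⟨x⟩ = ∫ x |ψ|² dx over the full domain.
Using sin²θ = (1 − cos 2θ)/2, evaluating both integrals, ⟨x⟩ = d/2.
With d = 5.16, ⟨x⟩ = 2.580.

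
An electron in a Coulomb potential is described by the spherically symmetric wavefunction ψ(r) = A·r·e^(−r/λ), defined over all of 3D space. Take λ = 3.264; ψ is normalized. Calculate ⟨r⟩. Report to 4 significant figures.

⟨r⟩ ≈ 8.160

⟨r⟩ = ∫ r |ψ|² 4πr² dr over the full domain.
With ∫₀^∞ r^5 e^(−αr) dr = 5!/α^6, evaluating both integrals, ⟨r⟩ = 5·λ/2.
Putting λ = 3.264 gives 8.1600.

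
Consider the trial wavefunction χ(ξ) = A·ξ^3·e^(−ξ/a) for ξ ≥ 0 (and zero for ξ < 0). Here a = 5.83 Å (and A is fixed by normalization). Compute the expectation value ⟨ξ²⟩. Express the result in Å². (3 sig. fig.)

The expectation value is the |χ|²-weighted average of ξ^2: ∫ ξ^2|χ|² dξ.
Recall ∫₀^∞ ξ^m e^(−ξ/β) dξ = m!·β^(m+1), the ratio of the moment integral to the normalization integral gives ⟨ξ²⟩ = 14·a^2.
With a = 5.83, ⟨ξ^2⟩ = 475.8.

⟨ξ^2⟩ ≈ 476 Å^2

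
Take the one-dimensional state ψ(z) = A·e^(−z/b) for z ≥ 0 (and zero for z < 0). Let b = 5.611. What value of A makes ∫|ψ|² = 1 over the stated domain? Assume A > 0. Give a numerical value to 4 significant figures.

A ≈ 0.5970

We need A² ∫|f|² dz = 1, taking the integral from 0 to ∞.
With ψ = A·e^(−z/b), the integral evaluates to A²·[b/2].
Setting this equal to 1 gives A² = 1/(b/2).
Substituting b = 5.611 gives A² = 0.35644, so A = 0.59703.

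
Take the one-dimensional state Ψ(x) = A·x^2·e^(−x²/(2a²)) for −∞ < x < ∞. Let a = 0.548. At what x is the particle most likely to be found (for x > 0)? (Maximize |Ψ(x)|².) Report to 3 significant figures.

x ≈ 0.775

Set d/dx [|Ψ(x)|²] = 0 and solve for x > 0.
This gives x = √(2)·a.
With a = 0.548, the value of x > 0 at which the probability density is greatest is 0.7750.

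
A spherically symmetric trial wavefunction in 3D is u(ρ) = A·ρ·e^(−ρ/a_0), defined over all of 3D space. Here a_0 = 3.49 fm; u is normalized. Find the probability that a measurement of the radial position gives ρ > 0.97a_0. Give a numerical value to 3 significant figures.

P ≈ 0.953

With dV = 4πρ²dρ, the probability is ∫|u|² dV over ρ > 0.97a_0.
Normalization gives A² = 1/(3·π·a_0^5).
Let t = ρ/a_0; then A², 4π and the length scale all cancel, so P = ∫_{0.97}^{∞} t^4·e^(-2·t) dt ÷ ∫_{0}^{∞} t^4·e^(-2·t) dt.
Using ∫ t^4·e^(-2·t) dt = -(t^4/2 + t^3 + 3·t^2/2 + 3·t/2 + 3/4)·e^(-2·t), the numerator is ≈ 0.71445 and the denominator is 3/4.
The region integral divided by the full integral gives P = 0.9526.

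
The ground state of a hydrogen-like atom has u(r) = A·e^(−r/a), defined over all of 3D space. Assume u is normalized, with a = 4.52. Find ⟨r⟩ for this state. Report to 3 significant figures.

The expectation value is the |u|²-weighted average of r: ∫ r|u|² 4πr² dr.
Using ∫₀^∞ rⁿ e^(−αr) dr = n!/αⁿ⁺¹, the ratio of the moment integral to the normalization integral gives ⟨r⟩ = 3·a/2.
Putting a = 4.52 gives 6.780.

⟨r⟩ ≈ 6.78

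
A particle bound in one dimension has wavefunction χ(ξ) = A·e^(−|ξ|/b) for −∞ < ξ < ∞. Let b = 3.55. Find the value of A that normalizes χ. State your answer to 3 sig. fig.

A ≈ 0.531

The normalization condition is ∫|χ|² dξ = 1 from −∞ to ∞.
Recall ∫₀^∞ ξ^m e^(−ξ/β) dξ = m!·β^(m+1), with χ = A·e^(−|ξ|/b), the integral evaluates to A²·[b].
Hence A² = 1/[b].
Plugging in b = 3.55 yields A = 0.5307.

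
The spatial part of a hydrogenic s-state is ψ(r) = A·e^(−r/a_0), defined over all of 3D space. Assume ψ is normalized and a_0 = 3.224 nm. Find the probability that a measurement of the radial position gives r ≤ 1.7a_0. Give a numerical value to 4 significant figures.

Integrate the radial probability density 4πr²|ψ|² over r ≤ 1.7a_0.
Normalization gives A² = 1/(π·a_0^3).
In terms of u = r/a_0 (A², 4π and the length scale all cancel between numerator and denominator), P = [∫_{0}^{1.7} u^2·e^(-2·u) du] / [∫_{0}^{∞} u^2·e^(-2·u) du].
Using ∫ u^2·e^(-2·u) du = -(2·u^2 + 2·u + 1)·e^(-2·u)/4, the numerator is 1/4 - 509·e^(-17/5)/200 and the denominator is 1/4.
This evaluates to P = 0.66026.

P ≈ 0.6603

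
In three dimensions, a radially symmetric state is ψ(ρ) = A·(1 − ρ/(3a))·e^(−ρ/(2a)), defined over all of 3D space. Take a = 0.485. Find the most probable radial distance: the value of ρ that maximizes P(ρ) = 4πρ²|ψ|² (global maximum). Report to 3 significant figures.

ρ ≈ 0.485

The maximum of P(ρ) = 4πρ²|ψ|² occurs where its derivative vanishes.
Solving yields ρ = a.
With a = 0.485, the most probable radial distance is 0.4850.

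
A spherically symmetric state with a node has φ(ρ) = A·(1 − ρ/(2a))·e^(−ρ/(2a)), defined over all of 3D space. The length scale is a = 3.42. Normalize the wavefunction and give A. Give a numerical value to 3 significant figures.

Require ∫ |φ|² 4πρ² dρ = 1 over the whole domain.
(Spherical symmetry: dV = 4πρ² dρ.)
With φ = A·(1 − ρ/(2a))·e^(−ρ/(2a)), the integral evaluates to A²·[8·π·a^3].
Plugging in a = 3.42 yields A = 0.03154.

A ≈ 0.0315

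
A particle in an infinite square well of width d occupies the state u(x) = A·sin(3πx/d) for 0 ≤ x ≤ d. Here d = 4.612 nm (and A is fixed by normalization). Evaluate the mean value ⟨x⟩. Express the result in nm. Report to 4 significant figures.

The expectation value is the |u|²-weighted average of x: ∫ x|u|² dx.
With ∫₀^d sin²(nπx/d) dx = d/2, evaluating both integrals, ⟨x⟩ = d/2.
With d = 4.612, ⟨x⟩ = 2.3060.

⟨x⟩ ≈ 2.306 nm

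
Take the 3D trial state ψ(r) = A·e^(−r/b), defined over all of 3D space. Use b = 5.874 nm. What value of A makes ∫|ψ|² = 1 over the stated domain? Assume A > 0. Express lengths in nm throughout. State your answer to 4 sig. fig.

The normalization condition is ∫|ψ|² 4πr² dr = 1 from 0 to ∞.
With ∫₀^∞ r^2 e^(−αr) dr = 2!/α^3, the integral (without the A² prefactor) comes out to π·b^3.
So A² = (π·b^3)^(−1).
Substituting b = 5.874 gives A² = 0.0015705, so A = 0.039630.

A ≈ 0.03963 nm^(-3/2)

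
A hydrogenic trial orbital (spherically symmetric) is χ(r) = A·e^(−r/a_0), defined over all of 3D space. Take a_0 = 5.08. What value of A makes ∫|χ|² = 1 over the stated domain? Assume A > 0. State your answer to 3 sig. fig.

Require ∫ |χ|² 4πr² dr = 1 over the whole domain.
In 3D with spherical symmetry the volume element is 4πr² dr.
The integral (without the A² prefactor) comes out to π·a_0^3.
Hence A² = 1/[π·a_0^3].
With a_0 = 5.08: A² = 0.002428 and A = 0.04928.

A ≈ 0.0493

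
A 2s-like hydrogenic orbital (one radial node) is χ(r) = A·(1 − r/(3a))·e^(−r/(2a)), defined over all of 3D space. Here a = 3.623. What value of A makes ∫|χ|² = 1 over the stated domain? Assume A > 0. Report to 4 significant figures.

A ≈ 0.05010

Require ∫ |χ|² 4πr² dr = 1 over the whole domain.
(Spherical symmetry: dV = 4πr² dr.)
The integral (without the A² prefactor) comes out to 8·π·a^3/3.
So A² = (8·π·a^3/3)^(−1).
Plugging in a = 3.623 yields A = 0.050100.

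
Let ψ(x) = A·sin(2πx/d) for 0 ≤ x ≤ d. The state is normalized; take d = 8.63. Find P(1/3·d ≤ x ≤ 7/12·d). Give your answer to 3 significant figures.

P = ∫_{1/3·d}^{7/12·d} |ψ(x)|² dx.
With A² fixed by ∫|ψ|² = 1, i.e. A² = (d/2)^(−1), substitute and integrate.
In terms of u = x/d (A² and the length scale cancel between numerator and denominator), P = [∫_{1/3}^{7/12} sin(2·π·u)^2 du] / [∫_{0}^{1} sin(2·π·u)^2 du].
Using ∫ sin(2·π·u)^2 du = u/2 - sin(4·π·u)/(8·π), the numerator is -√(3)/(8·π) + 1/8 and the denominator is 1/2.
Taking the ratio, P = (π - √(3))/(4·π).

P ≈ 0.112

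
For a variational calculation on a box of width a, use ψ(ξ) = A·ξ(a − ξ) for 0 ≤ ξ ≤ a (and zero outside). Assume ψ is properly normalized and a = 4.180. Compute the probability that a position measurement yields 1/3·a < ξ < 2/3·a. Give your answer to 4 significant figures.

P ≈ 0.5802

|ψ|² is the probability density, so P = ∫_{1/3·a}^{2/3·a} |ψ|² dξ.
With A² fixed by ∫|ψ|² = 1, i.e. A² = (a^5/30)^(−1), substitute and integrate.
Let u = ξ/a; then A² and the length scale cancel, so P = ∫_{1/3}^{2/3} u^2·(1 - u)^2 du ÷ ∫_{0}^{1} u^2·(1 - u)^2 du.
Using ∫ u^2·(1 - u)^2 du = u^3·(6·u^2 - 15·u + 10)/30, the numerator is 47/2430 and the denominator is 1/30.
This works out to P = 47/81.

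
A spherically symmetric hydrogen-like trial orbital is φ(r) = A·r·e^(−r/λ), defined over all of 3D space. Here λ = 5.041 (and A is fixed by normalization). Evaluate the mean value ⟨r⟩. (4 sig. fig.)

By definition ⟨r⟩ = ∫ r |φ(r)|² 4πr² dr.
Using ∫₀^∞ rⁿ e^(−αr) dr = n!/αⁿ⁺¹, since the A² factors cancel between numerator and denominator, ⟨r⟩ = 5·λ/2.
Putting λ = 5.041 gives 12.603.

⟨r⟩ ≈ 12.60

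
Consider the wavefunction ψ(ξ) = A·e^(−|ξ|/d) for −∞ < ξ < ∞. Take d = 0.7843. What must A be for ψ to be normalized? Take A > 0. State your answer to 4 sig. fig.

A ≈ 1.129

Require ∫ |ψ|² dξ = 1 over the whole domain.
Using ∫₀^∞ ξⁿ e^(−αξ) dξ = n!/αⁿ⁺¹, carrying out the integral gives A² · d.
So A² = (d)^(−1).
With d = 0.7843: A² = 1.2750 and A = 1.1292.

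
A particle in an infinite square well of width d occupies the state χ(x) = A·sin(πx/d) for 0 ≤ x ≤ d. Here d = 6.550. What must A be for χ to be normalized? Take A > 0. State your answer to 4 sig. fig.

Normalization requires ∫|χ|² dx = 1, integrated from 0 to d.
With χ = A·sin(πx/d), the integral evaluates to A²·[d/2].
Setting this equal to 1 gives A² = 1/(d/2).
Substituting d = 6.550 gives A² = 0.30534, so A = 0.55258.

A ≈ 0.5526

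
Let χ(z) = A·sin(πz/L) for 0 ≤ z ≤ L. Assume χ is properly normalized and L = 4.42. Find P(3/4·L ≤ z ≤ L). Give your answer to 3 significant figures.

P = ∫_{3/4·L}^{L} |χ(z)|² dz.
Since A² = 1/(L/2), this is the region integral divided by the full normalization integral.
Let u = z/L; then A² and the length scale cancel, so P = ∫_{3/4}^{1} sin(π·u)^2 du ÷ ∫_{0}^{1} sin(π·u)^2 du.
An antiderivative of sin(π·u)^2 is u/2 - sin(2·π·u)/(4·π); evaluating from 3/4 to 1 gives 1/8 - 1/(4·π), while the full integral is 1/2.
The result is P = (-2 + π)/(4·π).

P ≈ 0.0908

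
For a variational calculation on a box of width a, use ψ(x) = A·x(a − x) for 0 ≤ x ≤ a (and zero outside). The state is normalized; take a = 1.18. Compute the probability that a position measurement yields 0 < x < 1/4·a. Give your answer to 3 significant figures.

P = ∫_{0}^{1/4·a} |ψ(x)|² dx.
With A² fixed by ∫|ψ|² = 1, i.e. A² = (a^5/30)^(−1), substitute and integrate.
Let u = x/a; then A² and the length scale cancel, so P = ∫_{0}^{1/4} u^2·(1 - u)^2 du ÷ ∫_{0}^{1} u^2·(1 - u)^2 du.
An antiderivative of u^2·(1 - u)^2 is u^3·(6·u^2 - 15·u + 10)/30; evaluating from 0 to 1/4 gives ≈ 0.0034505, while the full integral is 1/30.
This works out to P = 53/512.

P ≈ 0.104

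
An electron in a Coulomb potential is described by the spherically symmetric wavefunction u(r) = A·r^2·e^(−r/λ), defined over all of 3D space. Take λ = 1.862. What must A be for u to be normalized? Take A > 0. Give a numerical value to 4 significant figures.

We need A² ∫|f|² 4πr² dr = 1, taking the integral from 0 to ∞.
(Spherical symmetry: dV = 4πr² dr.)
∫|u|² 4πr² dr = A²·(45·π·λ^7/2).
So A² = (45·π·λ^7/2)^(−1).
Substituting λ = 1.862 gives A² = 0.00018231, so A = 0.013502.

A ≈ 0.01350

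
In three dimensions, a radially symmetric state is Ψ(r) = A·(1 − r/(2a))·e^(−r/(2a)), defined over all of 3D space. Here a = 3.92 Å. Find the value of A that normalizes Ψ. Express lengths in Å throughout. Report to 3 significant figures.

A ≈ 0.0257 Å^(-3/2)

The normalization condition is ∫|Ψ|² 4πr² dr = 1 from 0 to ∞.
In 3D with spherical symmetry the volume element is 4πr² dr.
∫|Ψ|² 4πr² dr = A²·(8·π·a^3).
Hence A² = 1/[8·π·a^3].
Substituting a = 3.92 gives A² = 0.0006605, so A = 0.02570.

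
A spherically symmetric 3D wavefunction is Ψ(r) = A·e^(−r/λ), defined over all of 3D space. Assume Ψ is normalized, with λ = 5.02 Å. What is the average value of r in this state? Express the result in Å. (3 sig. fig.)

The expectation value is the |Ψ|²-weighted average of r: ∫ r|Ψ|² 4πr² dr.
Evaluating both integrals, ⟨r⟩ = 3·λ/2.
With λ = 5.02, ⟨r⟩ = 7.530.

⟨r⟩ ≈ 7.53 Å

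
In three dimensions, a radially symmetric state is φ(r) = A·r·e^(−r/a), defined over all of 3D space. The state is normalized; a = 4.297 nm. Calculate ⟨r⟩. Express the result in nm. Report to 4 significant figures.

⟨r⟩ ≈ 10.74 nm

By definition ⟨r⟩ = ∫ r |φ(r)|² 4πr² dr.
Since the A² factors cancel between numerator and denominator, ⟨r⟩ = 5·a/2.
Putting a = 4.297 gives 10.743.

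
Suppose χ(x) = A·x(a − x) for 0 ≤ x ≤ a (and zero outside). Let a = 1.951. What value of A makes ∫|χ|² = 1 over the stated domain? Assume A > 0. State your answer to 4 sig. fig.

The normalization condition is ∫|χ|² dx = 1 from 0 to a.
Expanding the polynomial and integrating term by term, the integral (without the A² prefactor) comes out to a^5/30.
Setting this equal to 1 gives A² = 1/(a^5/30).
Substituting a = 1.951 gives A² = 1.0613, so A = 1.0302.

A ≈ 1.030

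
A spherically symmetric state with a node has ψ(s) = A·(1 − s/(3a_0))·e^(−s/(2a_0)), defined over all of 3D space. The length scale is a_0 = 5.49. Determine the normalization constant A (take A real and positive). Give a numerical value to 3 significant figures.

A ≈ 0.0269

Normalization requires ∫|ψ|² 4πs² ds = 1, integrated from 0 to ∞.
With ∫₀^∞ s^4 e^(−αs) ds = 4!/α^5, the integral (without the A² prefactor) comes out to 8·π·a_0^3/3.
Hence A² = 1/[8·π·a_0^3/3].
Substituting a_0 = 5.49 gives A² = 0.0007214, so A = 0.02686.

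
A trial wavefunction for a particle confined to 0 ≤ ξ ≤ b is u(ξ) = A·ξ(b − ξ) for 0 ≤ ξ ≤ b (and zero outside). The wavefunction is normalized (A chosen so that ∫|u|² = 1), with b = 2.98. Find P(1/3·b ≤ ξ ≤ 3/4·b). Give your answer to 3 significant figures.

The probability is P = ∫ |u|² dξ over [1/3·b, 3/4·b].
Since A² = 1/(b^5/30), this is the region integral divided by the full normalization integral.
Let t = ξ/b; then A² and the length scale cancel, so P = ∫_{1/3}^{3/4} t^2·(1 - t)^2 dt ÷ ∫_{0}^{1} t^2·(1 - t)^2 dt.
Using ∫ t^2·(1 - t)^2 dt = t^3·(6·t^2 - 15·t + 10)/30, the numerator is ≈ 0.022887 and the denominator is 1/30.
Taking the ratio, P = 0.6866.

P ≈ 0.687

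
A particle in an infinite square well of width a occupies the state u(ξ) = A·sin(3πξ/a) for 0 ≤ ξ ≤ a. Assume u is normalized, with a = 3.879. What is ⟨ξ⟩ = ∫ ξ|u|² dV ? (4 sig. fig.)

⟨ξ⟩ ≈ 1.940

The expectation value is the |u|²-weighted average of ξ: ∫ ξ|u|² dξ.
With ∫₀^a sin²(nπξ/a) dξ = a/2, the ratio of the moment integral to the normalization integral gives ⟨ξ⟩ = a/2.
With a = 3.879, ⟨ξ⟩ = 1.9395.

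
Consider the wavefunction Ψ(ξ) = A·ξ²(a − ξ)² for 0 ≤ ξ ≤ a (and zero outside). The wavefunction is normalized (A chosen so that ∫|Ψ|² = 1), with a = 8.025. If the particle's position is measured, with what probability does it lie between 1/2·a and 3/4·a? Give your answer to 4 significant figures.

The probability is P = ∫ |Ψ|² dξ over [1/2·a, 3/4·a].
Since A² = 1/(a^9/630), this is the region integral divided by the full normalization integral.
In terms of u = ξ/a (A² and the length scale cancel between numerator and denominator), P = [∫_{1/2}^{3/4} u^4·(1 - u)^4 du] / [∫_{0}^{1} u^4·(1 - u)^4 du].
An antiderivative of u^4·(1 - u)^4 is u^5·(70·u^4 - 315·u^3 + 540·u^2 - 420·u + 126)/630; evaluating from 1/2 to 3/4 gives ≈ 0.000715988, while the full integral is 1/630.
This works out to P = 0.45107.

P ≈ 0.4511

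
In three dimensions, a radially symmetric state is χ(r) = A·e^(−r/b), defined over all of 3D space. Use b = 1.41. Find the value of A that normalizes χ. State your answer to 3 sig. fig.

A ≈ 0.337

Require ∫ |χ|² 4πr² dr = 1 over the whole domain.
In 3D with spherical symmetry the volume element is 4πr² dr.
Recall ∫₀^∞ r^m e^(−r/β) dr = m!·β^(m+1), the integral (without the A² prefactor) comes out to π·b^3.
With b = 1.41: A² = 0.1136 and A = 0.3370.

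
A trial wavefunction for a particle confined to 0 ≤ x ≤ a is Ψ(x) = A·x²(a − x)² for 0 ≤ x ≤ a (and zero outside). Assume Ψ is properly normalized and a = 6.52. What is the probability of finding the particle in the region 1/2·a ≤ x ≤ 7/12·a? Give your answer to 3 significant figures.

P ≈ 0.198

|Ψ|² is the probability density, so P = ∫_{1/2·a}^{7/12·a} |Ψ|² dx.
With A² fixed by ∫|Ψ|² = 1, i.e. A² = (a^9/630)^(−1), substitute and integrate.
Substituting u = x/a, A² and the length scale cancel in the ratio: P = ∫_{1/2}^{7/12} u^4·(1 - u)^4 du / ∫_{0}^{1} u^4·(1 - u)^4 du.
Using ∫ u^4·(1 - u)^4 du = u^5·(70·u^4 - 315·u^3 + 540·u^2 - 420·u + 126)/630, the numerator is ≈ 0.00031376 and the denominator is 1/630.
Taking the ratio, P = 0.1977.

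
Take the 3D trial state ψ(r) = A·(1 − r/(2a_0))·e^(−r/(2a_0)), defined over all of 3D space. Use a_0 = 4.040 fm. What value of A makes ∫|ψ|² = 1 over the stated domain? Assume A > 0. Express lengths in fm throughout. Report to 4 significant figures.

We need A² ∫|f|² 4πr² dr = 1, taking the integral from 0 to ∞.
The angular integral contributes 4π, leaving ∫₀^∞ r²|ψ|² dr.
Recall ∫₀^∞ r^m e^(−r/β) dr = m!·β^(m+1), the integral (without the A² prefactor) comes out to 8·π·a_0^3.
So A² = (8·π·a_0^3)^(−1).
With a_0 = 4.040: A² = 0.00060341 and A = 0.024565.

A ≈ 0.02456 fm^(-3/2)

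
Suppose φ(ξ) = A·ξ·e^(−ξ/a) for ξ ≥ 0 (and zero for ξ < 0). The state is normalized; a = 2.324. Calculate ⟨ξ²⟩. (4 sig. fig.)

⟨ξ^2⟩ ≈ 16.20

By definition ⟨ξ²⟩ = ∫ ξ^2 |φ(ξ)|² dξ.
Since the A² factors cancel between numerator and denominator, ⟨ξ²⟩ = 3·a^2.
Putting a = 2.324 gives 16.203.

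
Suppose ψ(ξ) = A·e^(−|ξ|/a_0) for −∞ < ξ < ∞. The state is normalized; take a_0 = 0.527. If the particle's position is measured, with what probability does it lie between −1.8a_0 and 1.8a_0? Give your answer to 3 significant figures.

The probability is P = ∫ |ψ|² dξ over [−1.8a_0, 1.8a_0].
Since A² = 1/(a_0), this is the region integral divided by the full normalization integral.
Both integrals are even about ξ = 0, so only the ξ ≥ 0 halves are needed (the factors of 2 cancel). Substituting u = ξ/a_0, A² and the length scale cancel in the ratio: P = ∫_{0}^{1.8} e^(-2·u) du / ∫_{0}^{∞} e^(-2·u) du.
With ∫ e^(-2·u) du = -e^(-2·u)/2 + C, the region integral is 1/2 - e^(-18/5)/2 and the full one is 1/2.
This works out to P = 0.9727.

P ≈ 0.973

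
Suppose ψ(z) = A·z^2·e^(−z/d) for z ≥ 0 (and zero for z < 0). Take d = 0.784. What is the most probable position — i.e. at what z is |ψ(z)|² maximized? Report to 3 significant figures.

Set d/dz [|ψ(z)|²] = 0 and solve for z > 0.
This gives z = 2·d.
With d = 0.784, the most probable position is 1.568.

z ≈ 1.57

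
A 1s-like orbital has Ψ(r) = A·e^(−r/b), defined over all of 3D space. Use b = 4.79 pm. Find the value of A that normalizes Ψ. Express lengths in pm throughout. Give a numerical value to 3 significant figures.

A ≈ 0.0538 pm^(-3/2)

We need A² ∫|f|² 4πr² dr = 1, taking the integral from 0 to ∞.
The angular integral contributes 4π, leaving ∫₀^∞ r²|Ψ|² dr.
With ∫₀^∞ r^2 e^(−αr) dr = 2!/α^3, ∫|Ψ|² 4πr² dr = A²·(π·b^3).
So A² = (π·b^3)^(−1).
Plugging in b = 4.79 yields A = 0.05382.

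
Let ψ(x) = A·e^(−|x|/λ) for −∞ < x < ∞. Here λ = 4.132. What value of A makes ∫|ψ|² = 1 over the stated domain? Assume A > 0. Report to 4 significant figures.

The normalization condition is ∫|ψ|² dx = 1 from −∞ to ∞.
Recall ∫₀^∞ x^m e^(−x/β) dx = m!·β^(m+1), with ψ = A·e^(−|x|/λ), the integral evaluates to A²·[λ].
So A² = (λ)^(−1).
Plugging in λ = 4.132 yields A = 0.49195.

A ≈ 0.4919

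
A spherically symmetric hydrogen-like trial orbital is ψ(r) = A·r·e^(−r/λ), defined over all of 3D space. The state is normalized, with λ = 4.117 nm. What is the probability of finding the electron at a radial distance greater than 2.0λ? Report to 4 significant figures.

With dV = 4πr²dr, the probability is ∫|ψ|² dV over r > 2.0λ.
The full normalization integral is A²·[3·π·λ^5] = 1, fixing A².
In terms of u = r/λ (A², 4π and the length scale all cancel between numerator and denominator), P = [∫_{2.0}^{∞} u^4·e^(-2·u) du] / [∫_{0}^{∞} u^4·e^(-2·u) du].
An antiderivative of u^4·e^(-2·u) is -(u^4/2 + u^3 + 3·u^2/2 + 3·u/2 + 3/4)·e^(-2·u); evaluating from 2.0 to ∞ gives 103·e^(-4)/4, while the full integral is 3/4.
This evaluates to P = 0.62884.

P ≈ 0.6288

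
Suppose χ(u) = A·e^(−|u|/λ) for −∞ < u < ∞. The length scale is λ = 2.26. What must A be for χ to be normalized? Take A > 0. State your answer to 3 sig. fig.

Normalization requires ∫|χ|² du = 1, integrated from −∞ to ∞.
Using ∫₀^∞ uⁿ e^(−αu) du = n!/αⁿ⁺¹, ∫|χ|² du = A²·(λ).
Setting this equal to 1 gives A² = 1/(λ).
With λ = 2.26: A² = 0.4425 and A = 0.6652.

A ≈ 0.665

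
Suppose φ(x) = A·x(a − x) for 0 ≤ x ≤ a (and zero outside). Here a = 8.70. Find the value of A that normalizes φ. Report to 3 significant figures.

A ≈ 0.0245

The normalization condition is ∫|φ|² dx = 1 from 0 to a.
Expanding the polynomial and integrating term by term, ∫|φ|² dx = A²·(a^5/30).
Hence A² = 1/[a^5/30].
Substituting a = 8.70 gives A² = 0.0006019, so A = 0.02453.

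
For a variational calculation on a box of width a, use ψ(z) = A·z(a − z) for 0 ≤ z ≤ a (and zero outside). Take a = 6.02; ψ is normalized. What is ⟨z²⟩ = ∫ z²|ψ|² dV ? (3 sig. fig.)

By definition ⟨z²⟩ = ∫ z^2 |ψ(z)|² dz.
The ratio of the moment integral to the normalization integral gives ⟨z²⟩ = 2·a^2/7.
Putting a = 6.02 gives 10.35.

⟨z^2⟩ ≈ 10.4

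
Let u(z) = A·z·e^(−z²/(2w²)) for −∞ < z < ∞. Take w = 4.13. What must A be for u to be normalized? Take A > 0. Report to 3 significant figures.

A ≈ 0.127

The normalization condition is ∫|u|² dz = 1 from −∞ to ∞.
Using the Gaussian integral ∫_{−∞}^{∞} e^(−αz²) dz = √(π/α), ∫|u|² dz = A²·(√(π)·w^3/2).
Setting this equal to 1 gives A² = 1/(√(π)·w^3/2).
Plugging in w = 4.13 yields A = 0.1266.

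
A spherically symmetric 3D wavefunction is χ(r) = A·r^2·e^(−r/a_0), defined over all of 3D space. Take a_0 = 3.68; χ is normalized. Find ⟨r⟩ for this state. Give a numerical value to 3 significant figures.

⟨r⟩ = ∫ r |χ|² 4πr² dr over the full domain.
Evaluating both integrals, ⟨r⟩ = 7·a_0/2.
Putting a_0 = 3.68 gives 12.88.

⟨r⟩ ≈ 12.9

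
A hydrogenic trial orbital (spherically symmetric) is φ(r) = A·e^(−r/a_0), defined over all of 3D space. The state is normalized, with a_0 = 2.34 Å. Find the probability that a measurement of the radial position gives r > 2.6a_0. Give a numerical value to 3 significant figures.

Integrate the radial probability density 4πr²|φ|² over r > 2.6a_0.
A² is fixed by ∫₀^∞ 4πr²|φ|² dr = 1, i.e. A² = (π·a_0^3)^(−1).
Substituting u = r/a_0, A², 4π and the length scale all cancel in the ratio: P = ∫_{2.6}^{∞} u^2·e^(-2·u) du / ∫_{0}^{∞} u^2·e^(-2·u) du.
An antiderivative of u^2·e^(-2·u) is -(2·u^2 + 2·u + 1)·e^(-2·u)/4; evaluating from 2.6 to ∞ gives 493·e^(-26/5)/100, while the full integral is 1/4.
Taking the ratio yields P = 0.1088.

P ≈ 0.109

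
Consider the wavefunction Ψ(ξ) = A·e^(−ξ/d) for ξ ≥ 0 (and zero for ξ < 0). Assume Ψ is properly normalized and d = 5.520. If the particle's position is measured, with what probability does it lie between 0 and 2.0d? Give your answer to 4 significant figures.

P ≈ 0.9817

P = ∫_{0}^{2.0d} |Ψ(ξ)|² dξ.
Since A² = 1/(d/2), this is the region integral divided by the full normalization integral.
Substituting u = ξ/d, A² and the length scale cancel in the ratio: P = ∫_{0}^{2.0} e^(-2·u) du / ∫_{0}^{∞} e^(-2·u) du.
Using ∫ e^(-2·u) du = -e^(-2·u)/2, the numerator is 1/2 - e^(-4)/2 and the denominator is 1/2.
Evaluating gives P = 0.98168.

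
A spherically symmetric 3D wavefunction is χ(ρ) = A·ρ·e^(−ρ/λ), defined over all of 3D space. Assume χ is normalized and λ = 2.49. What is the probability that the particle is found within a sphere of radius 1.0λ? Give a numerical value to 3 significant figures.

P ≈ 0.0527

With dV = 4πρ²dρ, the probability is ∫|χ|² dV over ρ ≤ 1.0λ.
A² is fixed by ∫₀^∞ 4πρ²|χ|² dρ = 1, i.e. A² = (3·π·λ^5)^(−1).
Let u = ρ/λ; then A², 4π and the length scale all cancel, so P = ∫_{0}^{1.0} u^4·e^(-2·u) du ÷ ∫_{0}^{∞} u^4·e^(-2·u) du.
Using ∫ u^4·e^(-2·u) du = -(u^4/2 + u^3 + 3·u^2/2 + 3·u/2 + 3/4)·e^(-2·u), the numerator is 3/4 - 21·e^(-2)/4 and the denominator is 3/4.
Taking the ratio yields P = 0.05265.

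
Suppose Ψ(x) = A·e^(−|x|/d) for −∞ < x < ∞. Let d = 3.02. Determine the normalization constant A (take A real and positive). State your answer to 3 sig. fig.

A ≈ 0.575

The normalization condition is ∫|Ψ|² dx = 1 from −∞ to ∞.
The integral (without the A² prefactor) comes out to d.
With d = 3.02: A² = 0.3311 and A = 0.5754.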